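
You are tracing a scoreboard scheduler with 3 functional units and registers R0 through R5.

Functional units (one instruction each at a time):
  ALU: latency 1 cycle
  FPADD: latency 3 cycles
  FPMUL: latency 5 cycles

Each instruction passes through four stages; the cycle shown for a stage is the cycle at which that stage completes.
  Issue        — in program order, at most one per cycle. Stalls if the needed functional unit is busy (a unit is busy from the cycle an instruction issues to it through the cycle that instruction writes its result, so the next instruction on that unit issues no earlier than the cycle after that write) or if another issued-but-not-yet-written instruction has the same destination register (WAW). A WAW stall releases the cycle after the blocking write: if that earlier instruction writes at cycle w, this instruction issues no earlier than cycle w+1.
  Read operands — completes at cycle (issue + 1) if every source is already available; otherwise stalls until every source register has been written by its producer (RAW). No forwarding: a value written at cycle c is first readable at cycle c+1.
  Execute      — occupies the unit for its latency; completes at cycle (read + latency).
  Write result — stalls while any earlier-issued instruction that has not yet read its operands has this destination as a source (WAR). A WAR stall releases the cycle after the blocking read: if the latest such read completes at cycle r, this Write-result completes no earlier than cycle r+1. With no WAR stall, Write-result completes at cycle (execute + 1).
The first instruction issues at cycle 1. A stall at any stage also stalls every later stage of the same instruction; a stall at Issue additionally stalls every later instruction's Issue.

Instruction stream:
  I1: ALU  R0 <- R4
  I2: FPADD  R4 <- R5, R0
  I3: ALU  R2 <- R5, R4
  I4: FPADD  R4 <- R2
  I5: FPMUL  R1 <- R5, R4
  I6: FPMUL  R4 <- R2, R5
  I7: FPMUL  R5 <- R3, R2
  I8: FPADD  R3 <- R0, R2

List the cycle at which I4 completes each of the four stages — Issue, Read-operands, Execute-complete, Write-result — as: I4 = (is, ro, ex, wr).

[1] issue I1 (ALU)
[2] I1 read-ops · issue I2 (FPADD)
[3] I1 finished on ALU
[4] I1→R0
[5] I2 read-ops · issue I3 (ALU)
[8] I2 finished on FPADD
[9] I2→R4
[10] I3 read-ops · issue I4 (FPADD)
[11] I3 finished on ALU · issue I5 (FPMUL)
[12] I3→R2
[13] I4 read-ops
[16] I4 finished on FPADD
[17] I4→R4
[18] I5 read-ops
[23] I5 finished on FPMUL
[24] I5→R1
[25] issue I6 (FPMUL)
[26] I6 read-ops
[31] I6 finished on FPMUL
[32] I6→R4
[33] issue I7 (FPMUL)
[34] I7 read-ops · issue I8 (FPADD)
[35] I8 read-ops
[38] I8 finished on FPADD
[39] I7 finished on FPMUL · I8→R3
[40] I7→R5

I4 = (10, 13, 16, 17)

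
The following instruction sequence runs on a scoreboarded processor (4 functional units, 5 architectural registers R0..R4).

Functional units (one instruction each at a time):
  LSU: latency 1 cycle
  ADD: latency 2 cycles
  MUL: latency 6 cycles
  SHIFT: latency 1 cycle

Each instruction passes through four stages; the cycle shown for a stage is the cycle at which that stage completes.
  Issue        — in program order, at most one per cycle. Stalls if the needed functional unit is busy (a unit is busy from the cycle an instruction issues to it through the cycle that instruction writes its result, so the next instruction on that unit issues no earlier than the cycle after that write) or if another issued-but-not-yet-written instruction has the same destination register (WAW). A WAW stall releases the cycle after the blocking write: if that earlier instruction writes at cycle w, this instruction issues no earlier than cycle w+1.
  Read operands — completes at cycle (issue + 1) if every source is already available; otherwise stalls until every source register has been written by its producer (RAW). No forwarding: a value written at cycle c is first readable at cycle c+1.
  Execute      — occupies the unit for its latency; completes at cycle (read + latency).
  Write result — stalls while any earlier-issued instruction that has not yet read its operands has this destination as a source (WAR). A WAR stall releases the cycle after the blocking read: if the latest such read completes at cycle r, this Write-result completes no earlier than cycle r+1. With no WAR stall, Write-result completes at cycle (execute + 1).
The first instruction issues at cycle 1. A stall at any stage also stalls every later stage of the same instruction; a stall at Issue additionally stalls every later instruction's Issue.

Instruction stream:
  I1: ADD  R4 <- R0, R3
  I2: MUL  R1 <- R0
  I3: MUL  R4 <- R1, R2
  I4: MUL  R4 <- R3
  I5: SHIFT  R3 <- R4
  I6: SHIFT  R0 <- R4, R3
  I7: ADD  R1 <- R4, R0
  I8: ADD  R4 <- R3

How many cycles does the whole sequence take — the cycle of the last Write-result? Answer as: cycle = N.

I1  is:1  ro:2  ex:4  wr:5
I2  is:2  ro:3  ex:9  wr:10
I3  is:11  ro:12  ex:18  wr:19  — struct: MUL busy until I2 writes@10
I4  is:20  ro:21  ex:27  wr:28  — struct: MUL busy until I3 writes@19
I5  is:21  ro:29  ex:30  wr:31  — RAW R4: wait I4 write@28
I6  is:32  ro:33  ex:34  wr:35  — struct: SHIFT busy until I5 writes@31
I7  is:33  ro:36  ex:38  wr:39  — RAW R0: wait I6 write@35
I8  is:40  ro:41  ex:43  wr:44  — struct: ADD busy until I7 writes@39

cycle = 44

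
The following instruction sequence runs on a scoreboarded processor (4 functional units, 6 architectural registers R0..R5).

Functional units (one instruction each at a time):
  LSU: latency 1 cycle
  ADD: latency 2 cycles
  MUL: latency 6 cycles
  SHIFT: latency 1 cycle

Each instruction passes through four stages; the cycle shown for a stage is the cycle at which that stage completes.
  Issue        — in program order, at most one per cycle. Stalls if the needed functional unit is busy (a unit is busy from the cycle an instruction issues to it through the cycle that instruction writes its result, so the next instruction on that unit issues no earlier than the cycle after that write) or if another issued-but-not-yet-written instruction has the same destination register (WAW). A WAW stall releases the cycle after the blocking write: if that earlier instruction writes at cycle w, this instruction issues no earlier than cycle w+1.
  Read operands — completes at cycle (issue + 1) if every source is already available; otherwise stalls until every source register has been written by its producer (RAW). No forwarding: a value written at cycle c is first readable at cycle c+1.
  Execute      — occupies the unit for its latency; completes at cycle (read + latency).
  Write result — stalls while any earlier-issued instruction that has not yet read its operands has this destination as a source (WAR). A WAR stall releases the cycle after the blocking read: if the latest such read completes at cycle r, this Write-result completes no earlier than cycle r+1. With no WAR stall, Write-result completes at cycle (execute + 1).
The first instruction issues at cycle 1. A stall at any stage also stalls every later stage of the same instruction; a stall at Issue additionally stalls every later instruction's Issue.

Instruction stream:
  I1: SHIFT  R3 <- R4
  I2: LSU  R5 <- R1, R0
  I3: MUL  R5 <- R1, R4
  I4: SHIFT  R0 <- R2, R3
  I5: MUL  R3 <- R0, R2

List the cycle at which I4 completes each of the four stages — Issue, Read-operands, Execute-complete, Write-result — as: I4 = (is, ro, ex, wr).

I4 = (7, 8, 9, 10)

cycle 1: I1→SHIFT
cycle 2: I1 RO, I2→LSU
cycle 3: I1 EX, I2 RO
cycle 4: I1 WR R3, I2 EX
cycle 5: I2 WR R5
cycle 6: I3→MUL
cycle 7: I3 RO, I4→SHIFT
cycle 8: I4 RO
cycle 9: I4 EX
cycle 10: I4 WR R0
cycle 13: I3 EX
cycle 14: I3 WR R5
cycle 15: I5→MUL
cycle 16: I5 RO
cycle 22: I5 EX
cycle 23: I5 WR R3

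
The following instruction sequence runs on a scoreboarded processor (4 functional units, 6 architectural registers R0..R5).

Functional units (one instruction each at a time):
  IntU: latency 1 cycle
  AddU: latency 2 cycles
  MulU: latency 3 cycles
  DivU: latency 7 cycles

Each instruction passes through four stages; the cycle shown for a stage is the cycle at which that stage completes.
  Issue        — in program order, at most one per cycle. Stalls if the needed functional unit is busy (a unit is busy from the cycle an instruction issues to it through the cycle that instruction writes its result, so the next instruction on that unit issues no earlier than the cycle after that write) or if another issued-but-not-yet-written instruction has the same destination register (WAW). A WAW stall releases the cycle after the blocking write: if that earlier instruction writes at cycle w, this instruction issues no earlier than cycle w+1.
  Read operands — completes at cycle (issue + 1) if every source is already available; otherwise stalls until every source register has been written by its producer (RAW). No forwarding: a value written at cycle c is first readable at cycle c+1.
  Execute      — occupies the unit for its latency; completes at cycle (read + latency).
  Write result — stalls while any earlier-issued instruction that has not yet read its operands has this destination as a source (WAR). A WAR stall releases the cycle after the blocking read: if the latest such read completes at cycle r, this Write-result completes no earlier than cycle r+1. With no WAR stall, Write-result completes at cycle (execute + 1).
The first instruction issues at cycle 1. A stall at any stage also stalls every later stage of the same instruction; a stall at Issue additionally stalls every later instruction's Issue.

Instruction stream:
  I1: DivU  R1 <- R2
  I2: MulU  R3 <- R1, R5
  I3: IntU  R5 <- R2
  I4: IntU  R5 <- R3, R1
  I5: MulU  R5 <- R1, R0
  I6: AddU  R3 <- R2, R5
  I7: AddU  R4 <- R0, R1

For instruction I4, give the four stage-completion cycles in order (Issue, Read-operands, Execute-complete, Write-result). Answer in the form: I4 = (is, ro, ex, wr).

[I1] 1/2/9/10
[I2] 2/11/14/15  (RAW R1: wait I1 write@10)
[I3] 3/4/5/12  (WAR R5: wait I2 read@11)
[I4] 13/16/17/18  (struct: IntU busy until I3 writes@12; RAW R3: wait I2 write@15)
[I5] 19/20/23/24  (WAW R5: wait I4 write@18)
[I6] 20/25/27/28  (RAW R5: wait I5 write@24)
[I7] 29/30/32/33  (struct: AddU busy until I6 writes@28)

I4 = (13, 16, 17, 18)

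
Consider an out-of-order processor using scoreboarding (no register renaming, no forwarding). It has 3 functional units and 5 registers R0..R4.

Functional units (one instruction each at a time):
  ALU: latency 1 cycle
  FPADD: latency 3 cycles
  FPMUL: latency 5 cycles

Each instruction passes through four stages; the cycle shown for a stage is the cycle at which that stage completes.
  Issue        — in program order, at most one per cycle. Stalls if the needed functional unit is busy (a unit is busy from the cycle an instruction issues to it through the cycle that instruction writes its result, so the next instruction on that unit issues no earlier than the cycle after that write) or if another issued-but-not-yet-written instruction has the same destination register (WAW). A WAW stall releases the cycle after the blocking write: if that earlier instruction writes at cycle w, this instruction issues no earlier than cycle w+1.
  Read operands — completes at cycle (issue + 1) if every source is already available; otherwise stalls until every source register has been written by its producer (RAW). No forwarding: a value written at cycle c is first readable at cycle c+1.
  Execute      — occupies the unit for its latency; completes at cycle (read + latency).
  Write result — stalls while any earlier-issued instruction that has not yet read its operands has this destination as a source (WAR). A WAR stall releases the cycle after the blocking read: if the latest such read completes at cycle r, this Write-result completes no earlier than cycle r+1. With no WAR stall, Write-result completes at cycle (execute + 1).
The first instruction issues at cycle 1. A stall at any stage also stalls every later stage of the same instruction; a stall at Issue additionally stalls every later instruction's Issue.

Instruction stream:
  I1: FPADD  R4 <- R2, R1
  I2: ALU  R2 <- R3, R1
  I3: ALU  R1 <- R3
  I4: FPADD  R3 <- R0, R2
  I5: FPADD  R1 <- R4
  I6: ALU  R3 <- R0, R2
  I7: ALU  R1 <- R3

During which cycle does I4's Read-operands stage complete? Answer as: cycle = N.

  I1 | 1 | 2 | 5 | 6
  I2 | 2 | 3 | 4 | 5
  I3 | 6 | 7 | 8 | 9   struct: ALU busy until I2 writes@5
  I4 | 7 | 8 | 11 | 12
  I5 | 13 | 14 | 17 | 18   struct: FPADD busy until I4 writes@12
  I6 | 14 | 15 | 16 | 17
  I7 | 19 | 20 | 21 | 22   WAW R1: wait I5 write@18

cycle = 8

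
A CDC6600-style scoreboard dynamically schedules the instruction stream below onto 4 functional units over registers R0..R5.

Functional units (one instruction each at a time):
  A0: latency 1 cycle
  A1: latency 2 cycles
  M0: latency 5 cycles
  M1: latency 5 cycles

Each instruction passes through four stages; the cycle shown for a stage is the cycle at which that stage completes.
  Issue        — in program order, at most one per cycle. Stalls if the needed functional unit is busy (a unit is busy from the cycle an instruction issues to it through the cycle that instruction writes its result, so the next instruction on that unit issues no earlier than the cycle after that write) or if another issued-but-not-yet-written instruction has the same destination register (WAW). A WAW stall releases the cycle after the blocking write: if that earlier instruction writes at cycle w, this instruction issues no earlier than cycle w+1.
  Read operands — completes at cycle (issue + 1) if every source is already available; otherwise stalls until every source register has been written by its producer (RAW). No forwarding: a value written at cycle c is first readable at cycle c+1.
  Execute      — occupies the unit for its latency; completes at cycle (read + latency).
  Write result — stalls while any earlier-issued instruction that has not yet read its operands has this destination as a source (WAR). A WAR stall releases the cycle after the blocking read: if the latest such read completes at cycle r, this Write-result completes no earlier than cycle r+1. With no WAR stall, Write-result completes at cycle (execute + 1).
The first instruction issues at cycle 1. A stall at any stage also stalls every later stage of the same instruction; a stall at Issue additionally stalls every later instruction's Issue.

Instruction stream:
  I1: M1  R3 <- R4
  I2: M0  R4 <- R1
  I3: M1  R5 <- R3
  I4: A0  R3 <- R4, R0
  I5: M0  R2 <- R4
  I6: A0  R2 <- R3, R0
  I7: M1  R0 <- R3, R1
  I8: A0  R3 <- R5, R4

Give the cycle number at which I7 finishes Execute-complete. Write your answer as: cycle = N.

c1: issue I1 (M1)
c2: I1 read-ops · issue I2 (M0)
c3: I2 read-ops
c7: I1 finished on M1
c8: I1→R3 · I2 finished on M0
c9: I2→R4 · issue I3 (M1)
c10: I3 read-ops · issue I4 (A0)
c11: I4 read-ops · issue I5 (M0)
c12: I4 finished on A0 · I5 read-ops
c13: I4→R3
c15: I3 finished on M1
c16: I3→R5
c17: I5 finished on M0
c18: I5→R2
c19: issue I6 (A0)
c20: I6 read-ops · issue I7 (M1)
c21: I6 finished on A0 · I7 read-ops
c22: I6→R2
c23: issue I8 (A0)
c24: I8 read-ops
c25: I8 finished on A0
c26: I7 finished on M1 · I8→R3
c27: I7→R0

cycle = 26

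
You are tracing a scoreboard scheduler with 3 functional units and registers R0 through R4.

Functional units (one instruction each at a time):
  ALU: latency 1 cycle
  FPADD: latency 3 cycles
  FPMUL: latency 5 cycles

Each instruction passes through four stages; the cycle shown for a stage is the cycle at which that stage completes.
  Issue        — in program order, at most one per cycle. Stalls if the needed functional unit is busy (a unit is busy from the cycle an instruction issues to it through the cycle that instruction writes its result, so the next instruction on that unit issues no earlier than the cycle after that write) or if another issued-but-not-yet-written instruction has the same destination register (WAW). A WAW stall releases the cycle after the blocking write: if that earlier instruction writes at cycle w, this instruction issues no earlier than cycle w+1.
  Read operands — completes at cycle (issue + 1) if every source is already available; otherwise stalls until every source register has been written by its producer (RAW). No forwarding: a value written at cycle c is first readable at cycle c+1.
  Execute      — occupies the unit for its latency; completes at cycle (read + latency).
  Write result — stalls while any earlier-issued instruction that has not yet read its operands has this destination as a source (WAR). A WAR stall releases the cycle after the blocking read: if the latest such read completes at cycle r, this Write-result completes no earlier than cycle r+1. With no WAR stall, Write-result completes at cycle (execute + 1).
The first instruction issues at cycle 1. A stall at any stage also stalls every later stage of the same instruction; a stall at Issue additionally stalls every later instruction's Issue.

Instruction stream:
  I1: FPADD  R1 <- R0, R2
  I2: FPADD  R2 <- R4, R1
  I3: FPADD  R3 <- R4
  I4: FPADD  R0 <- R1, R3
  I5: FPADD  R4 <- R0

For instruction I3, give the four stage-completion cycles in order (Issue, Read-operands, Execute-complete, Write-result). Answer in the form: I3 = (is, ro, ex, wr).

t=1  I1 issues→FPADD
t=2  I1 reads
t=5  I1 exec-done
t=6  I1 writes R1
t=7  I2 issues→FPADD
t=8  I2 reads
t=11  I2 exec-done
t=12  I2 writes R2
t=13  I3 issues→FPADD
t=14  I3 reads
t=17  I3 exec-done
t=18  I3 writes R3
t=19  I4 issues→FPADD
t=20  I4 reads
t=23  I4 exec-done
t=24  I4 writes R0
t=25  I5 issues→FPADD
t=26  I5 reads
t=29  I5 exec-done
t=30  I5 writes R4

I3 = (13, 14, 17, 18)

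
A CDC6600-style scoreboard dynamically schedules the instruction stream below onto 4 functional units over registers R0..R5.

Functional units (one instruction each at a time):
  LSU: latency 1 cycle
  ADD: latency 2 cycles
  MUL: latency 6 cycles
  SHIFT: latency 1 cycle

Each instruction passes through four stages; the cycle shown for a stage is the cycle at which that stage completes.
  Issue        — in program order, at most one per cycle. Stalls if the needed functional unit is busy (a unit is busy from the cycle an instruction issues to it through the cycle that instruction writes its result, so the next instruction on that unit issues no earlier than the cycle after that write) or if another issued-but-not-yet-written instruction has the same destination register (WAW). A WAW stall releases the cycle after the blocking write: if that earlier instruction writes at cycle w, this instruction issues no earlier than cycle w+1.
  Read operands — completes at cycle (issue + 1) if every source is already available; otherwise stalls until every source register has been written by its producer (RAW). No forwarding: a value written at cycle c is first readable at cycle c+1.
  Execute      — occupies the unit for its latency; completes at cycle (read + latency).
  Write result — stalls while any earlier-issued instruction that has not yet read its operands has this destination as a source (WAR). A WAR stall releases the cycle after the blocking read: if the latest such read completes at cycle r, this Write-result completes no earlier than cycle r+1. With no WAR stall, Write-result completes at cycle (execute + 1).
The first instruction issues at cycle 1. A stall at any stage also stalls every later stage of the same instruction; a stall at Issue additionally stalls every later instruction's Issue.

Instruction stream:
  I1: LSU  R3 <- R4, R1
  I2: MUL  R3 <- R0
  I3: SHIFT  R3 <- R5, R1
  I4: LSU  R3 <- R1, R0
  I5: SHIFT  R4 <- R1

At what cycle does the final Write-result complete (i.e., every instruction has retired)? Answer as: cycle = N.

cycle = 22

1) issue 1, read 2, done 3, write 4
2) issue 5, read 6, done 12, write 13  <WAW R3: wait I1 write@4>
3) issue 14, read 15, done 16, write 17  <WAW R3: wait I2 write@13>
4) issue 18, read 19, done 20, write 21  <WAW R3: wait I3 write@17>
5) issue 19, read 20, done 21, write 22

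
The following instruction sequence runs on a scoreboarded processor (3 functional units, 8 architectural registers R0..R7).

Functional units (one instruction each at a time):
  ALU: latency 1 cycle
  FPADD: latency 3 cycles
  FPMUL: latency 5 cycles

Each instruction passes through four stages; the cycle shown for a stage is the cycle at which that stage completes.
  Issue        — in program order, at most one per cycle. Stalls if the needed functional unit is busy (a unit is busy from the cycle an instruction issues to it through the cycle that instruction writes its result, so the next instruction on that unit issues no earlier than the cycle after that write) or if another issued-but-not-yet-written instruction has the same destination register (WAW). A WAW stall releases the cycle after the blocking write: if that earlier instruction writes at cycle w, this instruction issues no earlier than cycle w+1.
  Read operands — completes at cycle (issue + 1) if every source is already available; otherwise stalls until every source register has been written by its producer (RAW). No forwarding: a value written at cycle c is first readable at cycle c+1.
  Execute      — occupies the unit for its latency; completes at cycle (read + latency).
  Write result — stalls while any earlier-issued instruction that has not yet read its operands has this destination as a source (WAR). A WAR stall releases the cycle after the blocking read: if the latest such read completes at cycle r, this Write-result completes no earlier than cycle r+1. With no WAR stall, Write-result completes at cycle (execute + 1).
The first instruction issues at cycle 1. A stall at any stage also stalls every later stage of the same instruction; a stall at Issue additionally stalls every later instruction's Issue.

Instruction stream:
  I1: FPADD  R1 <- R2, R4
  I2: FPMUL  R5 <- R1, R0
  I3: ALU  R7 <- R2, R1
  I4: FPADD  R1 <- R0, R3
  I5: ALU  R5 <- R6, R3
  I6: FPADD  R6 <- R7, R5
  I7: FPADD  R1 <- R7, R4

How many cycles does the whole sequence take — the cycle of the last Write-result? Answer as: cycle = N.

cycle = 28

I1 -> (1, 2, 5, 6)
I2 -> (2, 7, 12, 13)  // RAW R1: wait I1 write@6
I3 -> (3, 7, 8, 9)  // RAW R1: wait I1 write@6
I4 -> (7, 8, 11, 12)  // struct: FPADD busy until I1 writes@6
I5 -> (14, 15, 16, 17)  // WAW R5: wait I2 write@13
I6 -> (15, 18, 21, 22)  // RAW R5: wait I5 write@17
I7 -> (23, 24, 27, 28)  // struct: FPADD busy until I6 writes@22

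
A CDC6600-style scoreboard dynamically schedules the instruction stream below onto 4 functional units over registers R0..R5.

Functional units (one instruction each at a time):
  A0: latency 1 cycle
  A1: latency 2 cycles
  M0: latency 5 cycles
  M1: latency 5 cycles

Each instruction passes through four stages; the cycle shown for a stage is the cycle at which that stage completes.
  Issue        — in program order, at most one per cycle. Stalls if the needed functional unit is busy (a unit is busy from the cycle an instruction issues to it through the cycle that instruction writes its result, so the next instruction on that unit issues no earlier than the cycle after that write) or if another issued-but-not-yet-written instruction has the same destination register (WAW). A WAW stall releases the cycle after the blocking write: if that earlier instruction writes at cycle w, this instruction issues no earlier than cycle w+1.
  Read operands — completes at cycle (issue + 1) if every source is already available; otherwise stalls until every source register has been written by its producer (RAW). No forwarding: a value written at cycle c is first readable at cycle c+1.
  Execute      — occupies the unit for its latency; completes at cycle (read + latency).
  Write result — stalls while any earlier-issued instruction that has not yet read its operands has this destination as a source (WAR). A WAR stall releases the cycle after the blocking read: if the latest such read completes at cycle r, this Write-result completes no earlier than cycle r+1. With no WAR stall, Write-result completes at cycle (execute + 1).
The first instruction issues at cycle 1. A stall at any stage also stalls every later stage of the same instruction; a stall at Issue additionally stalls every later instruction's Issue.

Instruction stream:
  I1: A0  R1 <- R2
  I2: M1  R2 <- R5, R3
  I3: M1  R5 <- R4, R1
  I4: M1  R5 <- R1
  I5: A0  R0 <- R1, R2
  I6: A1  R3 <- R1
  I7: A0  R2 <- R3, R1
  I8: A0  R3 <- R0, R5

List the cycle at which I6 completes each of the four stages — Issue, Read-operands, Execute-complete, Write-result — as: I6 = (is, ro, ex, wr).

I6 = (20, 21, 23, 24)

1) issue 1, read 2, done 3, write 4
2) issue 2, read 3, done 8, write 9
3) issue 10, read 11, done 16, write 17  <struct: M1 busy until I2 writes@9>
4) issue 18, read 19, done 24, write 25  <struct: M1 busy until I3 writes@17>
5) issue 19, read 20, done 21, write 22
6) issue 20, read 21, done 23, write 24
7) issue 23, read 25, done 26, write 27  <struct: A0 busy until I5 writes@22 / RAW R3: wait I6 write@24>
8) issue 28, read 29, done 30, write 31  <struct: A0 busy until I7 writes@27>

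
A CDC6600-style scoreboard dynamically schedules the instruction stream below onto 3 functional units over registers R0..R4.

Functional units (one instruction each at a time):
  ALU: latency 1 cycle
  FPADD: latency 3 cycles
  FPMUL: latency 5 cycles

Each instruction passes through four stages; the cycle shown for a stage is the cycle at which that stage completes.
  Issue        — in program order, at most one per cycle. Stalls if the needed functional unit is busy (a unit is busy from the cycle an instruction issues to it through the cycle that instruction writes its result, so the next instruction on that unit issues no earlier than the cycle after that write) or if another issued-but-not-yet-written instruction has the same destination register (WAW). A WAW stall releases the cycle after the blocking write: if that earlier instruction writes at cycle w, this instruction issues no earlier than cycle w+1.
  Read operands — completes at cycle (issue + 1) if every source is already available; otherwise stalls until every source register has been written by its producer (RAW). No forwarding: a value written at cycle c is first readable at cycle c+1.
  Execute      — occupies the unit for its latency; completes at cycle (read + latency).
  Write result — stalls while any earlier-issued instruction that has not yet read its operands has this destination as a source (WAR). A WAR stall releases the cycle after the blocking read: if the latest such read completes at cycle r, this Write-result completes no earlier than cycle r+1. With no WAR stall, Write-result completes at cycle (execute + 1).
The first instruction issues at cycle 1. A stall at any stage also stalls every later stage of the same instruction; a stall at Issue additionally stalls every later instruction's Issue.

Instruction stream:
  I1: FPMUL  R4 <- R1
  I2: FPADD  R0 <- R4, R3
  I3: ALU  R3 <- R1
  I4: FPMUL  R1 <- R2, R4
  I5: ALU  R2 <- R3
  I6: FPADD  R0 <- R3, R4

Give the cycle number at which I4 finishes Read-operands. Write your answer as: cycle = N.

c1: issue I1 (FPMUL)
c2: I1 read-ops · issue I2 (FPADD)
c3: issue I3 (ALU)
c4: I3 read-ops
c5: I3 finished on ALU
c7: I1 finished on FPMUL
c8: I1→R4
c9: I2 read-ops · issue I4 (FPMUL)
c10: I3→R3 · I4 read-ops
c11: issue I5 (ALU)
c12: I2 finished on FPADD · I5 read-ops
c13: I2→R0 · I5 finished on ALU
c14: I5→R2 · issue I6 (FPADD)
c15: I4 finished on FPMUL · I6 read-ops
c16: I4→R1
c18: I6 finished on FPADD
c19: I6→R0

cycle = 10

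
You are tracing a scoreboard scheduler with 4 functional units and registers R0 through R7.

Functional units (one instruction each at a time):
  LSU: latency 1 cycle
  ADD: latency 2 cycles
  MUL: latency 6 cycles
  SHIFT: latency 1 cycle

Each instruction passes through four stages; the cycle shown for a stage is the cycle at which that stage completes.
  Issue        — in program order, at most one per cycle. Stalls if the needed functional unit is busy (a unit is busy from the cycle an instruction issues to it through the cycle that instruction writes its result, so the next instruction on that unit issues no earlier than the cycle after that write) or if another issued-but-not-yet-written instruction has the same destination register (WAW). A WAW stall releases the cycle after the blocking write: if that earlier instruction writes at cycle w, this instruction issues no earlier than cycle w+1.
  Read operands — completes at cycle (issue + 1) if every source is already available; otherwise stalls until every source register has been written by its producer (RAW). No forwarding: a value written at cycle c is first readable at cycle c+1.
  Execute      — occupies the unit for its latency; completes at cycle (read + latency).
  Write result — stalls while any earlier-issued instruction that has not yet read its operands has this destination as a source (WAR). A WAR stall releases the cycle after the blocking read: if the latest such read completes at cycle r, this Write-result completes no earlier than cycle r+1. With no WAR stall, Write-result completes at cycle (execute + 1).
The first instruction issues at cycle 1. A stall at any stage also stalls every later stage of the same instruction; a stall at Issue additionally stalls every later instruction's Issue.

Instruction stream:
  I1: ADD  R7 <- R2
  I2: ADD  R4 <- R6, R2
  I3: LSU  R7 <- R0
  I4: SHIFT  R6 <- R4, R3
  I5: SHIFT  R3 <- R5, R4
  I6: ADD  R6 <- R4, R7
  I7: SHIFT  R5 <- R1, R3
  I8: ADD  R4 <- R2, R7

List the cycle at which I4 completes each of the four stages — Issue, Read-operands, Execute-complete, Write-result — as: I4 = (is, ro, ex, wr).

t=1  I1→ADD
t=2  I1 RO
t=4  I1 EX
t=5  I1 WR R7
t=6  I2→ADD
t=7  I2 RO · I3→LSU
t=8  I3 RO · I4→SHIFT
t=9  I2 EX · I3 EX
t=10  I2 WR R4 · I3 WR R7
t=11  I4 RO
t=12  I4 EX
t=13  I4 WR R6
t=14  I5→SHIFT
t=15  I5 RO · I6→ADD
t=16  I5 EX · I6 RO
t=17  I5 WR R3
t=18  I6 EX · I7→SHIFT
t=19  I6 WR R6 · I7 RO
t=20  I7 EX · I8→ADD
t=21  I7 WR R5 · I8 RO
t=23  I8 EX
t=24  I8 WR R4

I4 = (8, 11, 12, 13)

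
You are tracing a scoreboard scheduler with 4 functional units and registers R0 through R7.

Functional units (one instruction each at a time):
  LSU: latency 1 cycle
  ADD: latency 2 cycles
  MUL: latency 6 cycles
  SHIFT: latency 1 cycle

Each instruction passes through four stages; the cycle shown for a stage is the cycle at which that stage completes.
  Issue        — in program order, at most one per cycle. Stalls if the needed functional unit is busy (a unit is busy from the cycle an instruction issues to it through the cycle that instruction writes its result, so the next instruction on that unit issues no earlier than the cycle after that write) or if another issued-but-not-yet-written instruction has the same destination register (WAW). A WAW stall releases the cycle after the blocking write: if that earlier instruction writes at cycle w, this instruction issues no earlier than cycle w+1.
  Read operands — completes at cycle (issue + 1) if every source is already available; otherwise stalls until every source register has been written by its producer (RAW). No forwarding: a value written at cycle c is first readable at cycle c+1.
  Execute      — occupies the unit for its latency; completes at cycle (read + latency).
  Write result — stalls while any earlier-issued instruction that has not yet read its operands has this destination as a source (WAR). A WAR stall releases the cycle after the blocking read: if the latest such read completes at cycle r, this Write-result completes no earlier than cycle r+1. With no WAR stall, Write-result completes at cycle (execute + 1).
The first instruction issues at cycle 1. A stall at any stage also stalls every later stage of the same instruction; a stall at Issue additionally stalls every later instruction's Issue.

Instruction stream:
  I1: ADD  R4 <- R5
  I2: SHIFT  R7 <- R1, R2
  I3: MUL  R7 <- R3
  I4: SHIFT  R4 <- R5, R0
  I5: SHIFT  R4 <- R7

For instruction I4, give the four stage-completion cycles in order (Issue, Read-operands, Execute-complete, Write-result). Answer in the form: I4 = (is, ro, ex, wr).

I1: IS=1 RO=2 EX=4 WR=5
I2: IS=2 RO=3 EX=4 WR=5
I3: IS=6 RO=7 EX=13 WR=14  [WAW R7: wait I2 write@5]
I4: IS=7 RO=8 EX=9 WR=10
I5: IS=11 RO=15 EX=16 WR=17  [struct: SHIFT busy until I4 writes@10; RAW R7: wait I3 write@14]

I4 = (7, 8, 9, 10)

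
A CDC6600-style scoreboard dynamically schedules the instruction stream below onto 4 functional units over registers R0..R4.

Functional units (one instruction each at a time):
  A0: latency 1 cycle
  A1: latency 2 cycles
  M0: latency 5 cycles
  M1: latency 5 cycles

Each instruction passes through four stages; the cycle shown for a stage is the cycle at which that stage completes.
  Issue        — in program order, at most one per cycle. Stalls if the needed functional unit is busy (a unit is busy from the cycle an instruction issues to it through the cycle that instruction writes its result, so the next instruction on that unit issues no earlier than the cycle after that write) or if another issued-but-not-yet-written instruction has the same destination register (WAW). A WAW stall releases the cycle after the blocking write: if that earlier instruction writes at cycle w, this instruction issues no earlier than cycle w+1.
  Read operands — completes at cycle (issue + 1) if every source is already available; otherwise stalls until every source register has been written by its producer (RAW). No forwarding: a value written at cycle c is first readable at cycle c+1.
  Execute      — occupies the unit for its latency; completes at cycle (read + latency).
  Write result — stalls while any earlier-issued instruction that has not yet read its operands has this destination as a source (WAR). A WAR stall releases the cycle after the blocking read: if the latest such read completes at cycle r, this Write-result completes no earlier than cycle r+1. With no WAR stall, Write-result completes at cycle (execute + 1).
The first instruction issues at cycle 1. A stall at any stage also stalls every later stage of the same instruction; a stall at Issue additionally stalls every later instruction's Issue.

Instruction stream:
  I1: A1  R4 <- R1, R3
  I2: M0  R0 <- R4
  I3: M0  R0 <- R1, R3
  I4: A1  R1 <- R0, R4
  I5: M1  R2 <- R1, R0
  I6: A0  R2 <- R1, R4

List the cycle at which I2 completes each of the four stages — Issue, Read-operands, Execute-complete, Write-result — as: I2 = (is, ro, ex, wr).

I2 = (2, 6, 11, 12)

[1] I1 issues→A1
[2] I1 reads · I2 issues→M0
[4] I1 exec-done
[5] I1 writes R4
[6] I2 reads
[11] I2 exec-done
[12] I2 writes R0
[13] I3 issues→M0
[14] I3 reads · I4 issues→A1
[15] I5 issues→M1
[19] I3 exec-done
[20] I3 writes R0
[21] I4 reads
[23] I4 exec-done
[24] I4 writes R1
[25] I5 reads
[30] I5 exec-done
[31] I5 writes R2
[32] I6 issues→A0
[33] I6 reads
[34] I6 exec-done
[35] I6 writes R2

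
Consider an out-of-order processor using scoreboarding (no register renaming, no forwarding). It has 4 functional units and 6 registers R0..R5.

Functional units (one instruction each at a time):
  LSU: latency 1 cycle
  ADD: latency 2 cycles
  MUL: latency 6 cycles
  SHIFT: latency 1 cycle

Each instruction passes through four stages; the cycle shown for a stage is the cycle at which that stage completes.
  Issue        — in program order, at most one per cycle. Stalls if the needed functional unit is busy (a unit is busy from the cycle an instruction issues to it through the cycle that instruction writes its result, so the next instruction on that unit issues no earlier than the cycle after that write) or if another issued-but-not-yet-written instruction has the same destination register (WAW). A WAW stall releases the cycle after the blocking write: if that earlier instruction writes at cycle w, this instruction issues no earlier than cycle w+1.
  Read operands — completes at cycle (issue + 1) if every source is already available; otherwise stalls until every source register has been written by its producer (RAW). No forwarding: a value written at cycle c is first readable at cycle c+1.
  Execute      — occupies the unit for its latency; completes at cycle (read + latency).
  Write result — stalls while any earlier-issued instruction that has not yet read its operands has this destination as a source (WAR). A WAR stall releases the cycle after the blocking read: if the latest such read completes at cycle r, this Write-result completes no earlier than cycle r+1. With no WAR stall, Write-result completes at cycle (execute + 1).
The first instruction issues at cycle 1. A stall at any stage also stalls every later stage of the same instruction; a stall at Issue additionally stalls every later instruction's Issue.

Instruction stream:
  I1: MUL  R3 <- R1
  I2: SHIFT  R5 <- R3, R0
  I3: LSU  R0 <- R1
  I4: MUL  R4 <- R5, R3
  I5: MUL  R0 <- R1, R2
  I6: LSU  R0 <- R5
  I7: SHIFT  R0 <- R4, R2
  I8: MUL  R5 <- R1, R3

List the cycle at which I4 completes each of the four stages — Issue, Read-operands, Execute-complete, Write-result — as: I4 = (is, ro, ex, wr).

I4 = (10, 13, 19, 20)

I1: IS=1 RO=2 EX=8 WR=9
I2: IS=2 RO=10 EX=11 WR=12  [RAW R3: wait I1 write@9]
I3: IS=3 RO=4 EX=5 WR=11  [WAR R0: wait I2 read@10]
I4: IS=10 RO=13 EX=19 WR=20  [struct: MUL busy until I1 writes@9; RAW R5: wait I2 write@12]
I5: IS=21 RO=22 EX=28 WR=29  [struct: MUL busy until I4 writes@20]
I6: IS=30 RO=31 EX=32 WR=33  [WAW R0: wait I5 write@29]
I7: IS=34 RO=35 EX=36 WR=37  [WAW R0: wait I6 write@33]
I8: IS=35 RO=36 EX=42 WR=43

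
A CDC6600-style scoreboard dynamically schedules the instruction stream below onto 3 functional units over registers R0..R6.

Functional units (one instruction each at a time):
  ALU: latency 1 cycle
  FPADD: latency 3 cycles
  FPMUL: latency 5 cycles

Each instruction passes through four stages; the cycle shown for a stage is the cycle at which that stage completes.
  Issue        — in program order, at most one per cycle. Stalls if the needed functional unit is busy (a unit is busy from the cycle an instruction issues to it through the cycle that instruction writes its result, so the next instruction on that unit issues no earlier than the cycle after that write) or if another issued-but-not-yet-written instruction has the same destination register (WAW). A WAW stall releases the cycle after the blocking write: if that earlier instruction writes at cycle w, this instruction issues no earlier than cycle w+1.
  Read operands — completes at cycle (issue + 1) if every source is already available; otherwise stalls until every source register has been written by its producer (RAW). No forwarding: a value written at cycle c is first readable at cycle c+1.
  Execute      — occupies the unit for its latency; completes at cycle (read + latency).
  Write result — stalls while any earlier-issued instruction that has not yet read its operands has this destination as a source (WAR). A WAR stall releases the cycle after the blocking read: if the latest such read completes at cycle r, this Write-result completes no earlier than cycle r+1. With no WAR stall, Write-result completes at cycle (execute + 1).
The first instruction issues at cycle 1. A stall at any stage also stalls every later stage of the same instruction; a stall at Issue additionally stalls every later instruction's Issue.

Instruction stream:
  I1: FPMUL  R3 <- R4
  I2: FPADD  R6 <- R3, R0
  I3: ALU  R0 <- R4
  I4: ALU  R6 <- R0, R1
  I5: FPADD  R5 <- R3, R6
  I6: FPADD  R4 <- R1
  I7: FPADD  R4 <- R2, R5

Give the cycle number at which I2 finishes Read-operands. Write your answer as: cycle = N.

cycle 1: I1 dispatched to FPMUL
cycle 2: I1 operands ready, I2 dispatched to FPADD
cycle 3: I3 dispatched to ALU
cycle 4: I3 operands ready
cycle 5: I3 complete
cycle 7: I1 complete
cycle 8: R3←I1
cycle 9: I2 operands ready
cycle 10: R0←I3
cycle 12: I2 complete
cycle 13: R6←I2
cycle 14: I4 dispatched to ALU
cycle 15: I4 operands ready, I5 dispatched to FPADD
cycle 16: I4 complete
cycle 17: R6←I4
cycle 18: I5 operands ready
cycle 21: I5 complete
cycle 22: R5←I5
cycle 23: I6 dispatched to FPADD
cycle 24: I6 operands ready
cycle 27: I6 complete
cycle 28: R4←I6
cycle 29: I7 dispatched to FPADD
cycle 30: I7 operands ready
cycle 33: I7 complete
cycle 34: R4←I7

cycle = 9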